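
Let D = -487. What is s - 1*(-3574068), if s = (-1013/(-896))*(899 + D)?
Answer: 800695571/224 ≈ 3.5745e+6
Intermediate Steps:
s = 104339/224 (s = (-1013/(-896))*(899 - 487) = -1013*(-1/896)*412 = (1013/896)*412 = 104339/224 ≈ 465.80)
s - 1*(-3574068) = 104339/224 - 1*(-3574068) = 104339/224 + 3574068 = 800695571/224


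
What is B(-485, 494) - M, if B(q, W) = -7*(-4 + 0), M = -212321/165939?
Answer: 4858613/165939 ≈ 29.280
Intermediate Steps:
M = -212321/165939 (M = -212321*1/165939 = -212321/165939 ≈ -1.2795)
B(q, W) = 28 (B(q, W) = -7*(-4) = 28)
B(-485, 494) - M = 28 - 1*(-212321/165939) = 28 + 212321/165939 = 4858613/165939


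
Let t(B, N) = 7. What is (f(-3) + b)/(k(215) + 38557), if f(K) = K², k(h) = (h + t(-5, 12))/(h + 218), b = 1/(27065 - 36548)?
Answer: 36954818/158322506649 ≈ 0.00023341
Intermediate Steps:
b = -1/9483 (b = 1/(-9483) = -1/9483 ≈ -0.00010545)
k(h) = (7 + h)/(218 + h) (k(h) = (h + 7)/(h + 218) = (7 + h)/(218 + h))
(f(-3) + b)/(k(215) + 38557) = ((-3)² - 1/9483)/((7 + 215)/(218 + 215) + 38557) = (9 - 1/9483)/(222/433 + 38557) = 85346/(9483*((1/433)*222 + 38557)) = 85346/(9483*(222/433 + 38557)) = 85346/(9483*(16695403/433)) = (85346/9483)*(433/16695403) = 36954818/158322506649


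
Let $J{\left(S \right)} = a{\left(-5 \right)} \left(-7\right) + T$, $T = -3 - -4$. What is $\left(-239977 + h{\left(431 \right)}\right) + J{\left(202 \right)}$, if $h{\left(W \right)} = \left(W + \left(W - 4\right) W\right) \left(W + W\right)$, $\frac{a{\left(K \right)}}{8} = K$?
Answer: $158771720$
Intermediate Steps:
$a{\left(K \right)} = 8 K$
$T = 1$ ($T = -3 + 4 = 1$)
$h{\left(W \right)} = 2 W \left(W + W \left(-4 + W\right)\right)$ ($h{\left(W \right)} = \left(W + \left(-4 + W\right) W\right) 2 W = \left(W + W \left(-4 + W\right)\right) 2 W = 2 W \left(W + W \left(-4 + W\right)\right)$)
$J{\left(S \right)} = 281$ ($J{\left(S \right)} = 8 \left(-5\right) \left(-7\right) + 1 = \left(-40\right) \left(-7\right) + 1 = 280 + 1 = 281$)
$\left(-239977 + h{\left(431 \right)}\right) + J{\left(202 \right)} = \left(-239977 + 2 \cdot 431^{2} \left(-3 + 431\right)\right) + 281 = \left(-239977 + 2 \cdot 185761 \cdot 428\right) + 281 = \left(-239977 + 159011416\right) + 281 = 158771439 + 281 = 158771720$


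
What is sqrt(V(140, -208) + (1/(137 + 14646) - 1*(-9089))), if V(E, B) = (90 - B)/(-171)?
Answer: sqrt(6452198113673378)/842631 ≈ 95.327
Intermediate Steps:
V(E, B) = -10/19 + B/171 (V(E, B) = (90 - B)*(-1/171) = -10/19 + B/171)
sqrt(V(140, -208) + (1/(137 + 14646) - 1*(-9089))) = sqrt((-10/19 + (1/171)*(-208)) + (1/(137 + 14646) - 1*(-9089))) = sqrt((-10/19 - 208/171) + (1/14783 + 9089)) = sqrt(-298/171 + (1/14783 + 9089)) = sqrt(-298/171 + 134362688/14783) = sqrt(22971614314/2527893) = sqrt(6452198113673378)/842631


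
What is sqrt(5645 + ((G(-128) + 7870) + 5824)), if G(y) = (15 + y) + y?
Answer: 3*sqrt(2122) ≈ 138.20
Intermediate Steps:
G(y) = 15 + 2*y
sqrt(5645 + ((G(-128) + 7870) + 5824)) = sqrt(5645 + (((15 + 2*(-128)) + 7870) + 5824)) = sqrt(5645 + (((15 - 256) + 7870) + 5824)) = sqrt(5645 + ((-241 + 7870) + 5824)) = sqrt(5645 + (7629 + 5824)) = sqrt(5645 + 13453) = sqrt(19098) = 3*sqrt(2122)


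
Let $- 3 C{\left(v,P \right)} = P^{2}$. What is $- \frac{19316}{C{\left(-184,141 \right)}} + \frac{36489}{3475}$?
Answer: $\frac{308935703}{23028825} \approx 13.415$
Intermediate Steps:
$C{\left(v,P \right)} = - \frac{P^{2}}{3}$
$- \frac{19316}{C{\left(-184,141 \right)}} + \frac{36489}{3475} = - \frac{19316}{\left(- \frac{1}{3}\right) 141^{2}} + \frac{36489}{3475} = - \frac{19316}{\left(- \frac{1}{3}\right) 19881} + 36489 \cdot \frac{1}{3475} = - \frac{19316}{-6627} + \frac{36489}{3475} = \left(-19316\right) \left(- \frac{1}{6627}\right) + \frac{36489}{3475} = \frac{19316}{6627} + \frac{36489}{3475} = \frac{308935703}{23028825}$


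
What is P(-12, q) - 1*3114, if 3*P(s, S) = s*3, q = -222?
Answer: -3126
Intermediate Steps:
P(s, S) = s (P(s, S) = (s*3)/3 = (3*s)/3 = s)
P(-12, q) - 1*3114 = -12 - 1*3114 = -12 - 3114 = -3126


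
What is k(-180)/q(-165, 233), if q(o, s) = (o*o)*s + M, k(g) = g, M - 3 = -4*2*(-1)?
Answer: -45/1585859 ≈ -2.8376e-5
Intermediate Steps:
M = 11 (M = 3 - 4*2*(-1) = 3 - 8*(-1) = 3 + 8 = 11)
q(o, s) = 11 + s*o**2 (q(o, s) = (o*o)*s + 11 = o**2*s + 11 = s*o**2 + 11 = 11 + s*o**2)
k(-180)/q(-165, 233) = -180/(11 + 233*(-165)**2) = -180/(11 + 233*27225) = -180/(11 + 6343425) = -180/6343436 = -180*1/6343436 = -45/1585859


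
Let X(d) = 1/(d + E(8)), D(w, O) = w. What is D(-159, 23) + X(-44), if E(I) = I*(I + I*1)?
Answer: -13355/84 ≈ -158.99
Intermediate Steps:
E(I) = 2*I² (E(I) = I*(I + I) = I*(2*I) = 2*I²)
X(d) = 1/(128 + d) (X(d) = 1/(d + 2*8²) = 1/(d + 2*64) = 1/(d + 128) = 1/(128 + d))
D(-159, 23) + X(-44) = -159 + 1/(128 - 44) = -159 + 1/84 = -13355/84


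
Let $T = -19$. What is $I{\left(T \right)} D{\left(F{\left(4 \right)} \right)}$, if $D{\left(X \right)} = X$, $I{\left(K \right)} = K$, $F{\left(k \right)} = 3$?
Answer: $-57$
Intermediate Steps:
$I{\left(T \right)} D{\left(F{\left(4 \right)} \right)} = \left(-19\right) 3 = -57$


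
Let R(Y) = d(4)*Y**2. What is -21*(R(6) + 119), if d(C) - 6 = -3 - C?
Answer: -1743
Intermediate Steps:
d(C) = 3 - C (d(C) = 6 + (-3 - C) = 3 - C)
R(Y) = -Y**2 (R(Y) = (3 - 1*4)*Y**2 = (3 - 4)*Y**2 = -Y**2)
-21*(R(6) + 119) = -21*(-1*6**2 + 119) = -21*(-1*36 + 119) = -21*(-36 + 119) = -21*83 = -1743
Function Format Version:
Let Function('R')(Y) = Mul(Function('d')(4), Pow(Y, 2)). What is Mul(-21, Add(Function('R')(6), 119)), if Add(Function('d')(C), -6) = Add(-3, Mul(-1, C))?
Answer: -1743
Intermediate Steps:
Function('d')(C) = Add(3, Mul(-1, C)) (Function('d')(C) = Add(6, Add(-3, Mul(-1, C))) = Add(3, Mul(-1, C)))
Function('R')(Y) = Mul(-1, Pow(Y, 2)) (Function('R')(Y) = Mul(Add(3, Mul(-1, 4)), Pow(Y, 2)) = Mul(Add(3, -4), Pow(Y, 2)) = Mul(-1, Pow(Y, 2)))
Mul(-21, Add(Function('R')(6), 119)) = Mul(-21, Add(Mul(-1, Pow(6, 2)), 119)) = Mul(-21, Add(Mul(-1, 36), 119)) = Mul(-21, Add(-36, 119)) = Mul(-21, 83) = -1743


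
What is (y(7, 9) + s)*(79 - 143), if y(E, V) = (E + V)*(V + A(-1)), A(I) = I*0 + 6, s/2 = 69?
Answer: -24192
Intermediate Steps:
s = 138 (s = 2*69 = 138)
A(I) = 6 (A(I) = 0 + 6 = 6)
y(E, V) = (6 + V)*(E + V) (y(E, V) = (E + V)*(V + 6) = (E + V)*(6 + V) = (6 + V)*(E + V))
(y(7, 9) + s)*(79 - 143) = ((9² + 6*7 + 6*9 + 7*9) + 138)*(79 - 143) = ((81 + 42 + 54 + 63) + 138)*(-64) = (240 + 138)*(-64) = 378*(-64) = -24192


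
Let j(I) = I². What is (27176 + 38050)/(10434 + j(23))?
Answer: 65226/10963 ≈ 5.9496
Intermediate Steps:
(27176 + 38050)/(10434 + j(23)) = (27176 + 38050)/(10434 + 23²) = 65226/(10434 + 529) = 65226/10963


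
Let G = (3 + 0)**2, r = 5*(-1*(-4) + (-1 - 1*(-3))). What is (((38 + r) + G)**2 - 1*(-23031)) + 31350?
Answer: 60310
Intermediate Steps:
r = 30 (r = 5*(4 + (-1 + 3)) = 5*(4 + 2) = 5*6 = 30)
G = 9 (G = 3**2 = 9)
(((38 + r) + G)**2 - 1*(-23031)) + 31350 = (((38 + 30) + 9)**2 - 1*(-23031)) + 31350 = ((68 + 9)**2 + 23031) + 31350 = (77**2 + 23031) + 31350 = (5929 + 23031) + 31350 = 28960 + 31350 = 60310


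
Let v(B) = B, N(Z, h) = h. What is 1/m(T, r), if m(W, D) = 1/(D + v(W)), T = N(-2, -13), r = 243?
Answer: 230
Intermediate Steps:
T = -13
m(W, D) = 1/(D + W)
1/m(T, r) = 1/(1/(243 - 13)) = 1/(1/230) = 230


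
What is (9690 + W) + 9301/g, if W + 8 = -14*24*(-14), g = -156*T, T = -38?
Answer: 85289509/5928 ≈ 14388.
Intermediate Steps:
g = 5928 (g = -156*(-38) = 5928)
W = 4696 (W = -8 - 14*24*(-14) = -8 - 336*(-14) = -8 + 4704 = 4696)
(9690 + W) + 9301/g = (9690 + 4696) + 9301/5928 = 14386 + 9301*(1/5928) = 14386 + 9301/5928 = 85289509/5928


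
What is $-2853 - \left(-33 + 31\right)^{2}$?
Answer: $-2857$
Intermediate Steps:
$-2853 - \left(-33 + 31\right)^{2} = -2853 - \left(-2\right)^{2} = -2853 - 4 = -2857$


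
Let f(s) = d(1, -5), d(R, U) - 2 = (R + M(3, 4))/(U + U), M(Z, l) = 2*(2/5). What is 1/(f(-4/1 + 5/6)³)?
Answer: 125000/753571 ≈ 0.16588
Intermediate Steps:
M(Z, l) = ⅘ (M(Z, l) = 2*(2*(⅕)) = 2*(⅖) = ⅘)
d(R, U) = 2 + (⅘ + R)/(2*U) (d(R, U) = 2 + (R + ⅘)/(U + U) = 2 + (⅘ + R)/((2*U)) = 2 + (⅘ + R)*(1/(2*U)) = 2 + (⅘ + R)/(2*U))
f(s) = 91/50 (f(s) = (⅒)*(4 + 5*1 + 20*(-5))/(-5) = (⅒)*(-⅕)*(4 + 5 - 100) = (⅒)*(-⅕)*(-91) = 91/50)
1/(f(-4/1 + 5/6)³) = 1/((91/50)³) = 1/(753571/125000) = 125000/753571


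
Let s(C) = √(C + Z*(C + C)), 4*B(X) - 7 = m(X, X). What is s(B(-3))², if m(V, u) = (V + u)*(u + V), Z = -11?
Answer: -903/4 ≈ -225.75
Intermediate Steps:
m(V, u) = (V + u)² (m(V, u) = (V + u)*(V + u) = (V + u)²)
B(X) = 7/4 + X² (B(X) = 7/4 + (X + X)²/4 = 7/4 + (2*X)²/4 = 7/4 + (4*X²)/4 = 7/4 + X²)
s(C) = √21*√(-C) (s(C) = √(C - 11*(C + C)) = √(C - 22*C) = √(-21*C) = √21*√(-C))
s(B(-3))² = (√21*√(-(7/4 + (-3)²)))² = (√21*√(-(7/4 + 9)))² = (√21*√(-1*43/4))² = (√21*√(-43/4))² = (√21*(I*√43/2))² = (I*√903/2)² = -903/4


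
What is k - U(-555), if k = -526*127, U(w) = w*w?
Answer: -374827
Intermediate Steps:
U(w) = w²
k = -66802
k - U(-555) = -66802 - 1*(-555)² = -66802 - 1*308025 = -66802 - 308025 = -374827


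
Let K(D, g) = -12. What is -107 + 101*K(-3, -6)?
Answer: -1319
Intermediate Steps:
-107 + 101*K(-3, -6) = -107 + 101*(-12) = -107 - 1212 = -1319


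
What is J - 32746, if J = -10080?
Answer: -42826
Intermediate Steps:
J - 32746 = -10080 - 32746 = -42826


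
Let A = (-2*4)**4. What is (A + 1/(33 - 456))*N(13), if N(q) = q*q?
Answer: 292810583/423 ≈ 6.9222e+5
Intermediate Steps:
A = 4096 (A = (-8)**4 = 4096)
N(q) = q**2
(A + 1/(33 - 456))*N(13) = (4096 + 1/(33 - 456))*13**2 = (4096 + 1/(-423))*169 = (4096 - 1/423)*169 = (1732607/423)*169 = 292810583/423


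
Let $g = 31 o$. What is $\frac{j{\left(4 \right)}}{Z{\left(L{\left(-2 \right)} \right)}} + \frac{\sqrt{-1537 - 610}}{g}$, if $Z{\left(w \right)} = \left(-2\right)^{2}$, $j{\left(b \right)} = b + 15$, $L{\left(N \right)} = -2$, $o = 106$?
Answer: $\frac{19}{4} + \frac{i \sqrt{2147}}{3286} \approx 4.75 + 0.014101 i$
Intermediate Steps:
$j{\left(b \right)} = 15 + b$
$Z{\left(w \right)} = 4$
$g = 3286$ ($g = 31 \cdot 106 = 3286$)
$\frac{j{\left(4 \right)}}{Z{\left(L{\left(-2 \right)} \right)}} + \frac{\sqrt{-1537 - 610}}{g} = \frac{15 + 4}{4} + \frac{\sqrt{-1537 - 610}}{3286} = 19 \cdot \frac{1}{4} + \sqrt{-2147} \cdot \frac{1}{3286} = \frac{19}{4} + i \sqrt{2147} \cdot \frac{1}{3286} = \frac{19}{4} + \frac{i \sqrt{2147}}{3286}$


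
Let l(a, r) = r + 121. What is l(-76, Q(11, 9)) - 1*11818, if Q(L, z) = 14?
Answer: -11683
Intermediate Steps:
l(a, r) = 121 + r
l(-76, Q(11, 9)) - 1*11818 = (121 + 14) - 1*11818 = 135 - 11818 = -11683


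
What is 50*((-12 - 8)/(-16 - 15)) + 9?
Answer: 1279/31 ≈ 41.258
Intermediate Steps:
50*((-12 - 8)/(-16 - 15)) + 9 = 50*(-20/(-31)) + 9 = 50*(-20*(-1/31)) + 9 = 50*(20/31) + 9 = 1000/31 + 9 = 1279/31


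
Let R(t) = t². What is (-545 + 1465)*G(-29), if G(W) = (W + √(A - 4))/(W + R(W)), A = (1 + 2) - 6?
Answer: -230/7 + 230*I*√7/203 ≈ -32.857 + 2.9977*I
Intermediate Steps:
A = -3 (A = 3 - 6 = -3)
G(W) = (W + I*√7)/(W + W²) (G(W) = (W + √(-3 - 4))/(W + W²) = (W + √(-7))/(W + W²) = (W + I*√7)/(W + W²))
(-545 + 1465)*G(-29) = (-545 + 1465)*((-29 + I*√7)/((-29)*(1 - 29))) = 920*(-1/29*(-29 + I*√7)/(-28)) = 920*(-1/29*(-1/28)*(-29 + I*√7)) = 920*(-1/28 + I*√7/812) = -230/7 + 230*I*√7/203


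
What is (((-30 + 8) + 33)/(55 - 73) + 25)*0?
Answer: 0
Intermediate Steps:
(((-30 + 8) + 33)/(55 - 73) + 25)*0 = ((-22 + 33)/(-18) + 25)*0 = (11*(-1/18) + 25)*0 = (-11/18 + 25)*0 = (439/18)*0 = 0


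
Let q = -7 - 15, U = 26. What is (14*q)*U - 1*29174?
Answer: -37182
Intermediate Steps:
q = -22
(14*q)*U - 1*29174 = (14*(-22))*26 - 1*29174 = -308*26 - 29174 = -8008 - 29174 = -37182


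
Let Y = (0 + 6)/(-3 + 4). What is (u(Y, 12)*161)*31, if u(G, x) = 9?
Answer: 44919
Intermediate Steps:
Y = 6 (Y = 6/1 = 6*1 = 6)
(u(Y, 12)*161)*31 = (9*161)*31 = 1449*31 = 44919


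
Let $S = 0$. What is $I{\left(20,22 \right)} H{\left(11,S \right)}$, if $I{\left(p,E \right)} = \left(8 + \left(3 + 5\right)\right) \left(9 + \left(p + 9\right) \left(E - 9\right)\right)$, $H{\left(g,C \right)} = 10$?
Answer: $61760$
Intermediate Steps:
$I{\left(p,E \right)} = 144 + 16 \left(-9 + E\right) \left(9 + p\right)$ ($I{\left(p,E \right)} = \left(8 + 8\right) \left(9 + \left(9 + p\right) \left(-9 + E\right)\right) = 16 \left(9 + \left(-9 + E\right) \left(9 + p\right)\right) = 144 + 16 \left(-9 + E\right) \left(9 + p\right)$)
$I{\left(20,22 \right)} H{\left(11,S \right)} = \left(-1152 - 2880 + 144 \cdot 22 + 16 \cdot 22 \cdot 20\right) 10 = \left(-1152 - 2880 + 3168 + 7040\right) 10 = 6176 \cdot 10 = 61760$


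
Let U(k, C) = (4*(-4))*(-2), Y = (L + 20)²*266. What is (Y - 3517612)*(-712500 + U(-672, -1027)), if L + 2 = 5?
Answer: 2405931764264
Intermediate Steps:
L = 3 (L = -2 + 5 = 3)
Y = 140714 (Y = (3 + 20)²*266 = 23²*266 = 529*266 = 140714)
U(k, C) = 32 (U(k, C) = -16*(-2) = 32)
(Y - 3517612)*(-712500 + U(-672, -1027)) = (140714 - 3517612)*(-712500 + 32) = -3376898*(-712468) = 2405931764264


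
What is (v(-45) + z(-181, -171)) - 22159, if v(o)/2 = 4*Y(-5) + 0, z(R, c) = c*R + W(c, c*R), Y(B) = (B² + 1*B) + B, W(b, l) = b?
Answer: 8741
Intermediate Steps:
Y(B) = B² + 2*B (Y(B) = (B² + B) + B = (B + B²) + B = B² + 2*B)
z(R, c) = c + R*c (z(R, c) = c*R + c = R*c + c = c + R*c)
v(o) = 120 (v(o) = 2*(4*(-5*(2 - 5)) + 0) = 2*(4*(-5*(-3)) + 0) = 2*(4*15 + 0) = 2*(60 + 0) = 2*60 = 120)
(v(-45) + z(-181, -171)) - 22159 = (120 - 171*(1 - 181)) - 22159 = (120 - 171*(-180)) - 22159 = (120 + 30780) - 22159 = 30900 - 22159 = 8741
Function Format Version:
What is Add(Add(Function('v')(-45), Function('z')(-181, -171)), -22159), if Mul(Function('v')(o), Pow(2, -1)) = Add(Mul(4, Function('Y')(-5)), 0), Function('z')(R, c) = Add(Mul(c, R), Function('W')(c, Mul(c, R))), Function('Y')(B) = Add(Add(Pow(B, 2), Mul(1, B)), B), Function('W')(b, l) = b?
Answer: 8741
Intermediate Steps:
Function('Y')(B) = Add(Pow(B, 2), Mul(2, B)) (Function('Y')(B) = Add(Add(Pow(B, 2), B), B) = Add(Add(B, Pow(B, 2)), B) = Add(Pow(B, 2), Mul(2, B)))
Function('z')(R, c) = Add(c, Mul(R, c)) (Function('z')(R, c) = Add(Mul(c, R), c) = Add(Mul(R, c), c) = Add(c, Mul(R, c)))
Function('v')(o) = 120 (Function('v')(o) = Mul(2, Add(Mul(4, Mul(-5, Add(2, -5))), 0)) = Mul(2, Add(Mul(4, Mul(-5, -3)), 0)) = Mul(2, Add(Mul(4, 15), 0)) = Mul(2, Add(60, 0)) = Mul(2, 60) = 120)
Add(Add(Function('v')(-45), Function('z')(-181, -171)), -22159) = Add(Add(120, Mul(-171, Add(1, -181))), -22159) = Add(Add(120, Mul(-171, -180)), -22159) = Add(Add(120, 30780), -22159) = Add(30900, -22159) = 8741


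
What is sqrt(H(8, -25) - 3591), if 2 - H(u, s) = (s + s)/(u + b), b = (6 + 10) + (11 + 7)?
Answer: 4*I*sqrt(98889)/21 ≈ 59.898*I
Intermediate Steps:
b = 34 (b = 16 + 18 = 34)
H(u, s) = 2 - 2*s/(34 + u) (H(u, s) = 2 - (s + s)/(u + 34) = 2 - 2*s/(34 + u))
sqrt(H(8, -25) - 3591) = sqrt(2*(34 + 8 - 1*(-25))/(34 + 8) - 3591) = sqrt(2*(34 + 8 + 25)/42 - 3591) = sqrt(2*(1/42)*67 - 3591) = sqrt(67/21 - 3591) = sqrt(-75344/21) = 4*I*sqrt(98889)/21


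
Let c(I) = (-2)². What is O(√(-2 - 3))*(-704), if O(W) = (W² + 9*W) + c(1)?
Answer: 704 - 6336*I*√5 ≈ 704.0 - 14168.0*I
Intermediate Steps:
c(I) = 4
O(W) = 4 + W² + 9*W (O(W) = (W² + 9*W) + 4 = 4 + W² + 9*W)
O(√(-2 - 3))*(-704) = (4 + (√(-2 - 3))² + 9*√(-2 - 3))*(-704) = (4 + (√(-5))² + 9*√(-5))*(-704) = (4 + (I*√5)² + 9*(I*√5))*(-704) = (4 - 5 + 9*I*√5)*(-704) = (-1 + 9*I*√5)*(-704) = 704 - 6336*I*√5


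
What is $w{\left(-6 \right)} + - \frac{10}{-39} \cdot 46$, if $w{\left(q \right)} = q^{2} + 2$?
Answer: $\frac{1942}{39} \approx 49.795$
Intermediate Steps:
$w{\left(q \right)} = 2 + q^{2}$
$w{\left(-6 \right)} + - \frac{10}{-39} \cdot 46 = \left(2 + \left(-6\right)^{2}\right) + - \frac{10}{-39} \cdot 46 = \left(2 + 36\right) + \left(-10\right) \left(- \frac{1}{39}\right) 46 = 38 + \frac{10}{39} \cdot 46 = 38 + \frac{460}{39} = \frac{1942}{39}$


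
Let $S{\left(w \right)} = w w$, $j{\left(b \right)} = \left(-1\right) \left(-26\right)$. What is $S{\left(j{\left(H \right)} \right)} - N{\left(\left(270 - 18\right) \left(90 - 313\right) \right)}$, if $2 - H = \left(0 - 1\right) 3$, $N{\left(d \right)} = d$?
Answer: $56872$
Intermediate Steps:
$H = 5$ ($H = 2 - \left(0 - 1\right) 3 = 2 - \left(-1\right) 3 = 2 - -3 = 2 + 3 = 5$)
$j{\left(b \right)} = 26$
$S{\left(w \right)} = w^{2}$
$S{\left(j{\left(H \right)} \right)} - N{\left(\left(270 - 18\right) \left(90 - 313\right) \right)} = 26^{2} - \left(270 - 18\right) \left(90 - 313\right) = 676 - 252 \left(-223\right) = 676 - -56196 = 676 + 56196 = 56872$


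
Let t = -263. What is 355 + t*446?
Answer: -116943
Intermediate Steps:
355 + t*446 = 355 - 263*446 = 355 - 117298 = -116943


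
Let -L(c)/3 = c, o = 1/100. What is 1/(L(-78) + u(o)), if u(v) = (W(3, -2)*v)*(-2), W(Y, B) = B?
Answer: 25/5851 ≈ 0.0042728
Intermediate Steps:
o = 1/100 ≈ 0.010000
L(c) = -3*c
u(v) = 4*v (u(v) = -2*v*(-2) = 4*v)
1/(L(-78) + u(o)) = 1/(-3*(-78) + 4*(1/100)) = 1/(234 + 1/25) = 1/(5851/25) = 25/5851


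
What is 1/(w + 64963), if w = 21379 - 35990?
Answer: 1/50352 ≈ 1.9860e-5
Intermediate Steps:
w = -14611
1/(w + 64963) = 1/(-14611 + 64963) = 1/50352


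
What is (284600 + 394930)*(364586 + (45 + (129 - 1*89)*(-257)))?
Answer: 240792135030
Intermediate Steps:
(284600 + 394930)*(364586 + (45 + (129 - 1*89)*(-257))) = 679530*(364586 + (45 + (129 - 89)*(-257))) = 679530*(364586 + (45 + 40*(-257))) = 679530*(364586 + (45 - 10280)) = 679530*(364586 - 10235) = 679530*354351 = 240792135030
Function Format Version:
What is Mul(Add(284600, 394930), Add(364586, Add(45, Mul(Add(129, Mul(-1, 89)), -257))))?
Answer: 240792135030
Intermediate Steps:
Mul(Add(284600, 394930), Add(364586, Add(45, Mul(Add(129, Mul(-1, 89)), -257)))) = Mul(679530, Add(364586, Add(45, Mul(Add(129, -89), -257)))) = Mul(679530, Add(364586, Add(45, Mul(40, -257)))) = Mul(679530, Add(364586, Add(45, -10280))) = Mul(679530, Add(364586, -10235)) = Mul(679530, 354351) = 240792135030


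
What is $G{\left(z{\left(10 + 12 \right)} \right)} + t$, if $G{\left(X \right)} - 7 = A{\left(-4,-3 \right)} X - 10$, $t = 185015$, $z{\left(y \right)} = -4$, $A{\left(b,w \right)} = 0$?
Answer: $185012$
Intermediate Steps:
$G{\left(X \right)} = -3$ ($G{\left(X \right)} = 7 - \left(10 + 0 X\right) = 7 + \left(0 - 10\right) = 7 - 10 = -3$)
$G{\left(z{\left(10 + 12 \right)} \right)} + t = -3 + 185015 = 185012$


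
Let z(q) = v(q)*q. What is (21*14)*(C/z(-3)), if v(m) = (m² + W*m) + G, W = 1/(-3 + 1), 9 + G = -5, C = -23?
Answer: -644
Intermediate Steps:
G = -14 (G = -9 - 5 = -14)
W = -½ (W = 1/(-2) = -½ ≈ -0.50000)
v(m) = -14 + m² - m/2 (v(m) = (m² - m/2) - 14 = -14 + m² - m/2)
z(q) = q*(-14 + q² - q/2) (z(q) = (-14 + q² - q/2)*q = q*(-14 + q² - q/2))
(21*14)*(C/z(-3)) = (21*14)*(-23*(-2/(3*(-28 - 1*(-3) + 2*(-3)²)))) = 294*(-23*(-2/(3*(-28 + 3 + 2*9)))) = 294*(-23*(-2/(3*(-28 + 3 + 18)))) = 294*(-23/((½)*(-3)*(-7))) = 294*(-23/21/2) = 294*(-23*2/21) = 294*(-46/21) = -644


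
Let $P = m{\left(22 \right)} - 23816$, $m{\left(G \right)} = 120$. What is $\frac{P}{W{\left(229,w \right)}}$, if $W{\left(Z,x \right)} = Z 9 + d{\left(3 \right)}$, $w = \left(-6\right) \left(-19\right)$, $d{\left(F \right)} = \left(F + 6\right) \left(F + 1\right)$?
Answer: $- \frac{23696}{2097} \approx -11.3$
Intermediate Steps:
$d{\left(F \right)} = \left(1 + F\right) \left(6 + F\right)$ ($d{\left(F \right)} = \left(6 + F\right) \left(1 + F\right) = \left(1 + F\right) \left(6 + F\right)$)
$w = 114$
$W{\left(Z,x \right)} = 36 + 9 Z$ ($W{\left(Z,x \right)} = Z 9 + \left(6 + 3^{2} + 7 \cdot 3\right) = 9 Z + \left(6 + 9 + 21\right) = 9 Z + 36 = 36 + 9 Z$)
$P = -23696$ ($P = 120 - 23816 = -23696$)
$\frac{P}{W{\left(229,w \right)}} = - \frac{23696}{36 + 9 \cdot 229} = - \frac{23696}{36 + 2061} = - \frac{23696}{2097}$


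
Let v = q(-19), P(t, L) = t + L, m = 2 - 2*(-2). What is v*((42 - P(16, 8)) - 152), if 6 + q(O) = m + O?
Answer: 2546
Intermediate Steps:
m = 6 (m = 2 + 4 = 6)
P(t, L) = L + t
q(O) = O (q(O) = -6 + (6 + O) = O)
v = -19
v*((42 - P(16, 8)) - 152) = -19*((42 - (8 + 16)) - 152) = -19*((42 - 1*24) - 152) = -19*((42 - 24) - 152) = -19*(18 - 152) = -19*(-134) = 2546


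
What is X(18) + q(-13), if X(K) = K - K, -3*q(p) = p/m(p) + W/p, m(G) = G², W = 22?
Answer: 23/39 ≈ 0.58974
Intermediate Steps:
q(p) = -23/(3*p) (q(p) = -(p/(p²) + 22/p)/3 = -(p/p² + 22/p)/3 = -(1/p + 22/p)/3 = -23/(3*p))
X(K) = 0
X(18) + q(-13) = 0 - 23/3/(-13) = 0 - 23/3*(-1/13) = 0 + 23/39 = 23/39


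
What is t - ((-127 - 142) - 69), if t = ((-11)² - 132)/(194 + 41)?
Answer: 79419/235 ≈ 337.95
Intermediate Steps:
t = -11/235 (t = (121 - 132)/235 = -11*1/235 = -11/235 ≈ -0.046808)
t - ((-127 - 142) - 69) = -11/235 - ((-127 - 142) - 69) = -11/235 - (-269 - 69) = -11/235 - 1*(-338) = -11/235 + 338 = 79419/235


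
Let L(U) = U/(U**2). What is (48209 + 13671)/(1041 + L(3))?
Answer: 46410/781 ≈ 59.424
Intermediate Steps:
L(U) = 1/U (L(U) = U/U**2 = 1/U)
(48209 + 13671)/(1041 + L(3)) = (48209 + 13671)/(1041 + 1/3) = 61880/(1041 + 1/3) = 61880/(3124/3) = 61880*(3/3124) = 46410/781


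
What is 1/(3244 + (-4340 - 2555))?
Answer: -1/3651 ≈ -0.00027390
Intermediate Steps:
1/(3244 + (-4340 - 2555)) = 1/(3244 - 6895) = 1/(-3651) = -1/3651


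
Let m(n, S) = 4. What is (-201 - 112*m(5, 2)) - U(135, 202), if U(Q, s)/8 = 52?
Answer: -1065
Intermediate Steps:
U(Q, s) = 416 (U(Q, s) = 8*52 = 416)
(-201 - 112*m(5, 2)) - U(135, 202) = (-201 - 112*4) - 1*416 = (-201 - 1*448) - 416 = (-201 - 448) - 416 = -649 - 416 = -1065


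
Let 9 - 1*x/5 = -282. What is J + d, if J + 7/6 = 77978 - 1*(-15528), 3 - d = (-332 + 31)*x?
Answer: 3188777/6 ≈ 5.3146e+5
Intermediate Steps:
x = 1455 (x = 45 - 5*(-282) = 45 + 1410 = 1455)
d = 437958 (d = 3 - (-332 + 31)*1455 = 3 - (-301)*1455 = 3 - 1*(-437955) = 3 + 437955 = 437958)
J = 561029/6 (J = -7/6 + (77978 - 1*(-15528)) = -7/6 + (77978 + 15528) = -7/6 + 93506 = 561029/6 ≈ 93505.)
J + d = 561029/6 + 437958 = 3188777/6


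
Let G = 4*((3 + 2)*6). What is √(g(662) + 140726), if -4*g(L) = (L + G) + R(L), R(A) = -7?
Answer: √562129/2 ≈ 374.88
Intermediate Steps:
G = 120 (G = 4*(5*6) = 4*30 = 120)
g(L) = -113/4 - L/4 (g(L) = -((L + 120) - 7)/4 = -((120 + L) - 7)/4 = -(113 + L)/4 = -113/4 - L/4)
√(g(662) + 140726) = √((-113/4 - ¼*662) + 140726) = √((-113/4 - 331/2) + 140726) = √(-775/4 + 140726) = √(562129/4) = √562129/2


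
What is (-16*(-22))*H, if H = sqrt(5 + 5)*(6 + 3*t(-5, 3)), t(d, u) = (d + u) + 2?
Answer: 2112*sqrt(10) ≈ 6678.7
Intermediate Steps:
t(d, u) = 2 + d + u
H = 6*sqrt(10) (H = sqrt(5 + 5)*(6 + 3*(2 - 5 + 3)) = sqrt(10)*(6 + 3*0) = sqrt(10)*(6 + 0) = sqrt(10)*6 = 6*sqrt(10) ≈ 18.974)
(-16*(-22))*H = (-16*(-22))*(6*sqrt(10)) = 352*(6*sqrt(10)) = 2112*sqrt(10)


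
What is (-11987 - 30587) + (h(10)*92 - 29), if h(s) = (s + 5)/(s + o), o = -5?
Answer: -42327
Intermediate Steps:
h(s) = (5 + s)/(-5 + s) (h(s) = (s + 5)/(s - 5) = (5 + s)/(-5 + s))
(-11987 - 30587) + (h(10)*92 - 29) = (-11987 - 30587) + (((5 + 10)/(-5 + 10))*92 - 29) = -42574 + ((15/5)*92 - 29) = -42574 + (((1/5)*15)*92 - 29) = -42574 + (3*92 - 29) = -42574 + (276 - 29) = -42574 + 247 = -42327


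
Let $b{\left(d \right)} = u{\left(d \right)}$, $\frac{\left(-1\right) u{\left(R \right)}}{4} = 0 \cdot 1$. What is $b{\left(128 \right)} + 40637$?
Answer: $40637$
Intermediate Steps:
$u{\left(R \right)} = 0$ ($u{\left(R \right)} = - 4 \cdot 0 \cdot 1 = \left(-4\right) 0 = 0$)
$b{\left(d \right)} = 0$
$b{\left(128 \right)} + 40637 = 0 + 40637 = 40637$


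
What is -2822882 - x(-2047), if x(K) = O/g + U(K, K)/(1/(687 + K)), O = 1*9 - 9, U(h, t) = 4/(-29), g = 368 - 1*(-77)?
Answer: -81869018/29 ≈ -2.8231e+6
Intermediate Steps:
g = 445 (g = 368 + 77 = 445)
U(h, t) = -4/29 (U(h, t) = 4*(-1/29) = -4/29)
O = 0 (O = 9 - 9 = 0)
x(K) = -2748/29 - 4*K/29 (x(K) = 0/445 - (2748/29 + 4*K/29) = 0*(1/445) - 4*(687 + K)/29 = 0 + (-2748/29 - 4*K/29) = -2748/29 - 4*K/29)
-2822882 - x(-2047) = -2822882 - (-2748/29 - 4/29*(-2047)) = -2822882 - (-2748/29 + 8188/29) = -2822882 - 1*5440/29 = -2822882 - 5440/29 = -81869018/29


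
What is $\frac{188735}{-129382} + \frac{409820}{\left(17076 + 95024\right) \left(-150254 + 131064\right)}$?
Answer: $- \frac{5075744582453}{3479080362725} \approx -1.4589$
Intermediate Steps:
$\frac{188735}{-129382} + \frac{409820}{\left(17076 + 95024\right) \left(-150254 + 131064\right)} = 188735 \left(- \frac{1}{129382}\right) + \frac{409820}{112100 \left(-19190\right)} = - \frac{188735}{129382} + \frac{409820}{-2151199000} = - \frac{188735}{129382} + 409820 \left(- \frac{1}{2151199000}\right) = - \frac{188735}{129382} - \frac{20491}{107559950} = - \frac{5075744582453}{3479080362725}$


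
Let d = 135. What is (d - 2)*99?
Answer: 13167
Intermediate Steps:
(d - 2)*99 = (135 - 2)*99 = 133*99 = 13167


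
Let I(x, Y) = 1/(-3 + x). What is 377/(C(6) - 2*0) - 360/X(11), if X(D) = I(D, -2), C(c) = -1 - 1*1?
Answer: -6137/2 ≈ -3068.5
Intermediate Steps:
C(c) = -2 (C(c) = -1 - 1 = -2)
X(D) = 1/(-3 + D)
377/(C(6) - 2*0) - 360/X(11) = 377/(-2 - 2*0) - 360/(1/(-3 + 11)) = 377/(-2 + 0) - 360/(1/8) = 377/(-2) - 360/1/8 = 377*(-1/2) - 360*8 = -377/2 - 2880 = -6137/2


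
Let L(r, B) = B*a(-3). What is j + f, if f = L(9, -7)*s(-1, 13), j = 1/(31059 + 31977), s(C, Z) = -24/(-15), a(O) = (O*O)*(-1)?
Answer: 31770149/315180 ≈ 100.80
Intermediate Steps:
a(O) = -O² (a(O) = O²*(-1) = -O²)
L(r, B) = -9*B (L(r, B) = B*(-1*(-3)²) = B*(-1*9) = B*(-9) = -9*B)
s(C, Z) = 8/5 (s(C, Z) = -24*(-1/15) = 8/5)
j = 1/63036 ≈ 1.5864e-5
f = 504/5 (f = -9*(-7)*(8/5) = 63*(8/5) = 504/5 ≈ 100.80)
j + f = 1/63036 + 504/5 = 31770149/315180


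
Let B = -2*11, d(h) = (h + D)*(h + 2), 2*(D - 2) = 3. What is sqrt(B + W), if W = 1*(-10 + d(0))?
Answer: 5*I ≈ 5.0*I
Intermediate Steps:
D = 7/2 (D = 2 + (1/2)*3 = 2 + 3/2 = 7/2 ≈ 3.5000)
d(h) = (2 + h)*(7/2 + h) (d(h) = (h + 7/2)*(h + 2) = (7/2 + h)*(2 + h) = (2 + h)*(7/2 + h))
W = -3 (W = 1*(-10 + (7 + 0**2 + (11/2)*0)) = 1*(-10 + (7 + 0 + 0)) = 1*(-10 + 7) = 1*(-3) = -3)
B = -22
sqrt(B + W) = sqrt(-22 - 3) = sqrt(-25) = 5*I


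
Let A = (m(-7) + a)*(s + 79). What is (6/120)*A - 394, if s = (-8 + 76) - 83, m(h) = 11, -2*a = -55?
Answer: -1354/5 ≈ -270.80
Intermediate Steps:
a = 55/2 (a = -1/2*(-55) = 55/2 ≈ 27.500)
s = -15 (s = 68 - 83 = -15)
A = 2464 (A = (11 + 55/2)*(-15 + 79) = (77/2)*64 = 2464)
(6/120)*A - 394 = (6/120)*2464 - 394 = (6*(1/120))*2464 - 394 = (1/20)*2464 - 394 = 616/5 - 394 = -1354/5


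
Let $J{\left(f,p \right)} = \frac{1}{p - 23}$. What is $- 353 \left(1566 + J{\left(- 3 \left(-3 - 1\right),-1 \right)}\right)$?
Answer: $- \frac{13266799}{24} \approx -5.5278 \cdot 10^{5}$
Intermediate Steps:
$J{\left(f,p \right)} = \frac{1}{-23 + p}$
$- 353 \left(1566 + J{\left(- 3 \left(-3 - 1\right),-1 \right)}\right) = - 353 \left(1566 + \frac{1}{-23 - 1}\right) = - 353 \left(1566 + \frac{1}{-24}\right) = - 353 \left(1566 - \frac{1}{24}\right) = \left(-353\right) \frac{37583}{24} = - \frac{13266799}{24}$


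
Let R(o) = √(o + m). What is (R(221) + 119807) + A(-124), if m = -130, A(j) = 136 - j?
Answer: 120067 + √91 ≈ 1.2008e+5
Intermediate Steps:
R(o) = √(-130 + o) (R(o) = √(o - 130) = √(-130 + o))
(R(221) + 119807) + A(-124) = (√(-130 + 221) + 119807) + (136 - 1*(-124)) = (√91 + 119807) + (136 + 124) = (119807 + √91) + 260 = 120067 + √91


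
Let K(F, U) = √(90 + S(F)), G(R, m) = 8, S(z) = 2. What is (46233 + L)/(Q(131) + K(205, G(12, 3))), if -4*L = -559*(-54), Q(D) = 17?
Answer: 1315341/394 - 77373*√23/197 ≈ 1454.8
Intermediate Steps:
L = -15093/2 (L = -(-559)*(-54)/4 = -¼*30186 = -15093/2 ≈ -7546.5)
K(F, U) = 2*√23 (K(F, U) = √(90 + 2) = √92 = 2*√23)
(46233 + L)/(Q(131) + K(205, G(12, 3))) = (46233 - 15093/2)/(17 + 2*√23) = 77373/(2*(17 + 2*√23))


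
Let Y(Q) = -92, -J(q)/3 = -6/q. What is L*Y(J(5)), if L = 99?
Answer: -9108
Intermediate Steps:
J(q) = 18/q (J(q) = -(-18)/q = 18/q)
L*Y(J(5)) = 99*(-92) = -9108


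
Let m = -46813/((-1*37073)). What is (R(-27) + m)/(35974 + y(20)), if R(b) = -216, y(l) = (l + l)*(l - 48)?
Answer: -7960955/1292142342 ≈ -0.0061610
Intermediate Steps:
y(l) = 2*l*(-48 + l) (y(l) = (2*l)*(-48 + l) = 2*l*(-48 + l))
m = 46813/37073 (m = -46813/(-37073) = -46813*(-1/37073) = 46813/37073 ≈ 1.2627)
(R(-27) + m)/(35974 + y(20)) = (-216 + 46813/37073)/(35974 + 2*20*(-48 + 20)) = -7960955/(37073*(35974 + 2*20*(-28))) = -7960955/(37073*(35974 - 1120)) = -7960955/37073/34854 = -7960955/37073*1/34854 = -7960955/1292142342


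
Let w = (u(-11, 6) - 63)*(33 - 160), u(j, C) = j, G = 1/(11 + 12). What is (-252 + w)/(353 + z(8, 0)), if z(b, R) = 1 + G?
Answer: 12374/479 ≈ 25.833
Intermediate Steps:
G = 1/23 ≈ 0.043478
w = 9398 (w = (-11 - 63)*(33 - 160) = -74*(-127) = 9398)
z(b, R) = 24/23 (z(b, R) = 1 + 1/23 = 24/23)
(-252 + w)/(353 + z(8, 0)) = (-252 + 9398)/(353 + 24/23) = 9146/(8143/23) = 9146*(23/8143) = 12374/479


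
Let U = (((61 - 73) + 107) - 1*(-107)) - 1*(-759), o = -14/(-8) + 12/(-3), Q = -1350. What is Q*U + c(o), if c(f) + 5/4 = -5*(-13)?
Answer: -5189145/4 ≈ -1.2973e+6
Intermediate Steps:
o = -9/4 (o = -14*(-1/8) + 12*(-1/3) = 7/4 - 4 = -9/4 ≈ -2.2500)
c(f) = 255/4 (c(f) = -5/4 - 5*(-13) = -5/4 + 65 = 255/4)
U = 961 (U = ((-12 + 107) + 107) + 759 = (95 + 107) + 759 = 202 + 759 = 961)
Q*U + c(o) = -1350*961 + 255/4 = -1297350 + 255/4 = -5189145/4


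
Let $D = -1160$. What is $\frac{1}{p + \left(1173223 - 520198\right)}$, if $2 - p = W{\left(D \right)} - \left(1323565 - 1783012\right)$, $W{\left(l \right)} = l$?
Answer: $\frac{1}{194740} \approx 5.1351 \cdot 10^{-6}$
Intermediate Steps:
$p = -458285$ ($p = 2 - \left(-1160 - \left(1323565 - 1783012\right)\right) = 2 - \left(-1160 - -459447\right) = 2 - \left(-1160 + 459447\right) = 2 - 458287 = -458285$)
$\frac{1}{p + \left(1173223 - 520198\right)} = \frac{1}{-458285 + \left(1173223 - 520198\right)} = \frac{1}{-458285 + 653025} = \frac{1}{194740}$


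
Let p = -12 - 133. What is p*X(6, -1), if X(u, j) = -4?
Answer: 580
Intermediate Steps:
p = -145
p*X(6, -1) = -145*(-4) = 580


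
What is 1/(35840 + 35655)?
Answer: 1/71495 ≈ 1.3987e-5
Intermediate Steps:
1/(35840 + 35655) = 1/71495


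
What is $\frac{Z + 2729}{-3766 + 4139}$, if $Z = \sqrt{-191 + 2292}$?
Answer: $\frac{2729}{373} + \frac{\sqrt{2101}}{373} \approx 7.4392$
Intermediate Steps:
$Z = \sqrt{2101} \approx 45.837$
$\frac{Z + 2729}{-3766 + 4139} = \frac{\sqrt{2101} + 2729}{-3766 + 4139} = \frac{2729 + \sqrt{2101}}{373} = \left(2729 + \sqrt{2101}\right) \frac{1}{373} = \frac{2729}{373} + \frac{\sqrt{2101}}{373}$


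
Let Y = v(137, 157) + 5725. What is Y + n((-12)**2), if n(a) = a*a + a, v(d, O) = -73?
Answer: 26532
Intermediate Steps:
n(a) = a + a**2 (n(a) = a**2 + a = a + a**2)
Y = 5652 (Y = -73 + 5725 = 5652)
Y + n((-12)**2) = 5652 + (-12)**2*(1 + (-12)**2) = 5652 + 144*(1 + 144) = 5652 + 144*145 = 5652 + 20880 = 26532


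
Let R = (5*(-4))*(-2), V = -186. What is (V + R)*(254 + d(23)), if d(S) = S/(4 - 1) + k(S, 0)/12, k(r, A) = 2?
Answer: -114683/3 ≈ -38228.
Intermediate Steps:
R = 40 (R = -20*(-2) = 40)
d(S) = ⅙ + S/3 (d(S) = S/(4 - 1) + 2/12 = S/3 + 2*(1/12) = S*(⅓) + ⅙ = S/3 + ⅙ = ⅙ + S/3)
(V + R)*(254 + d(23)) = (-186 + 40)*(254 + (⅙ + (⅓)*23)) = -146*(254 + (⅙ + 23/3)) = -146*(254 + 47/6) = -146*1571/6 = -114683/3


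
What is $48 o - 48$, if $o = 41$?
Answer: $1920$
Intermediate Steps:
$48 o - 48 = 48 \cdot 41 - 48 = 1968 - 48 = 1920$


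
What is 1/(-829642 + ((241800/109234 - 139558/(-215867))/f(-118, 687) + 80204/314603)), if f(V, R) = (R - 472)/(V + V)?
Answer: -797471951541141655/661618525142302500441458 ≈ -1.2053e-6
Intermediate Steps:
f(V, R) = (-472 + R)/(2*V) (f(V, R) = (-472 + R)/((2*V)) = (-472 + R)*(1/(2*V)) = (-472 + R)/(2*V))
1/(-829642 + ((241800/109234 - 139558/(-215867))/f(-118, 687) + 80204/314603)) = 1/(-829642 + ((241800/109234 - 139558/(-215867))/(((½)*(-472 + 687)/(-118))) + 80204/314603)) = 1/(-829642 + ((241800*(1/109234) - 139558*(-1/215867))/(((½)*(-1/118)*215)) + 80204*(1/314603))) = 1/(-829642 + ((120900/54617 + 139558/215867)/(-215/236) + 80204/314603)) = 1/(-829642 + ((33720559586/11790007939)*(-236/215) + 80204/314603)) = 1/(-829642 + (-7958052062296/2534851706885 + 80204/314603)) = 1/(-829642 - 2300321806655503948/797471951541141655) = 1/(-661618525142302500441458/797471951541141655) = -797471951541141655/661618525142302500441458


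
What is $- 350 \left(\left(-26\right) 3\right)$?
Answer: $27300$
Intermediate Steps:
$- 350 \left(\left(-26\right) 3\right) = \left(-350\right) \left(-78\right) = 27300$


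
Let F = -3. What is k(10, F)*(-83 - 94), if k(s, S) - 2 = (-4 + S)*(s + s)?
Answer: 24426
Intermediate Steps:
k(s, S) = 2 + 2*s*(-4 + S) (k(s, S) = 2 + (-4 + S)*(s + s) = 2 + (-4 + S)*(2*s) = 2 + 2*s*(-4 + S))
k(10, F)*(-83 - 94) = (2 - 8*10 + 2*(-3)*10)*(-83 - 94) = (2 - 80 - 60)*(-177) = -138*(-177) = 24426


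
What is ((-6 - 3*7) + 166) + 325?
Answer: 464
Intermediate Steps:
((-6 - 3*7) + 166) + 325 = ((-6 - 21) + 166) + 325 = (-27 + 166) + 325 = 139 + 325 = 464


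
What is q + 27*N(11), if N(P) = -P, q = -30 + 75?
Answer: -252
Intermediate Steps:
q = 45
q + 27*N(11) = 45 + 27*(-1*11) = 45 + 27*(-11) = 45 - 297 = -252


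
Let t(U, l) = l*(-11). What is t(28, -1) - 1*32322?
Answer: -32311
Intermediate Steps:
t(U, l) = -11*l
t(28, -1) - 1*32322 = -11*(-1) - 1*32322 = 11 - 32322 = -32311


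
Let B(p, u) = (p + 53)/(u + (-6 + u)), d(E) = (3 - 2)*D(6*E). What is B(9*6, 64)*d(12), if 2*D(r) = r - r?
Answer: 0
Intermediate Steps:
D(r) = 0 (D(r) = (r - r)/2 = (½)*0 = 0)
d(E) = 0 (d(E) = (3 - 2)*0 = 1*0 = 0)
B(p, u) = (53 + p)/(-6 + 2*u)
B(9*6, 64)*d(12) = ((53 + 9*6)/(2*(-3 + 64)))*0 = ((½)*(53 + 54)/61)*0 = ((½)*(1/61)*107)*0 = (107/122)*0 = 0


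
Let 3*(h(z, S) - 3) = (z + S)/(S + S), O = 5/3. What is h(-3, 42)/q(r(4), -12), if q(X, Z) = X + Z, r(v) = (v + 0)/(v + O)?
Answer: -4505/16128 ≈ -0.27933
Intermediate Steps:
O = 5/3 (O = 5*(⅓) = 5/3 ≈ 1.6667)
r(v) = v/(5/3 + v) (r(v) = (v + 0)/(v + 5/3) = v/(5/3 + v))
h(z, S) = 3 + (S + z)/(6*S) (h(z, S) = 3 + ((z + S)/(S + S))/3 = 3 + ((S + z)/((2*S)))/3 = 3 + ((S + z)*(1/(2*S)))/3 = 3 + ((S + z)/(2*S))/3 = 3 + (S + z)/(6*S))
h(-3, 42)/q(r(4), -12) = ((⅙)*(-3 + 19*42)/42)/(3*4/(5 + 3*4) - 12) = ((⅙)*(1/42)*(-3 + 798))/(3*4/(5 + 12) - 12) = ((⅙)*(1/42)*795)/(3*4/17 - 12) = 265/(84*(3*4*(1/17) - 12)) = 265/(84*(12/17 - 12)) = 265/(84*(-192/17)) = (265/84)*(-17/192) = -4505/16128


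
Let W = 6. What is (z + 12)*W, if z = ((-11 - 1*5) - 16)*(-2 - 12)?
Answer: 2760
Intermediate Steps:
z = 448 (z = ((-11 - 5) - 16)*(-14) = (-16 - 16)*(-14) = -32*(-14) = 448)
(z + 12)*W = (448 + 12)*6 = 460*6 = 2760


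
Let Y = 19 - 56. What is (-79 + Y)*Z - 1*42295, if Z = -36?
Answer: -38119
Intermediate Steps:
Y = -37
(-79 + Y)*Z - 1*42295 = (-79 - 37)*(-36) - 1*42295 = -116*(-36) - 42295 = 4176 - 42295 = -38119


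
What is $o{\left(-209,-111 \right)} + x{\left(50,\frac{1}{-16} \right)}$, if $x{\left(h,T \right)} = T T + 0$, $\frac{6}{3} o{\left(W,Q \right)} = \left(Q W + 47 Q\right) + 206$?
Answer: $\frac{2328065}{256} \approx 9094.0$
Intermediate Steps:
$o{\left(W,Q \right)} = 103 + \frac{47 Q}{2} + \frac{Q W}{2}$ ($o{\left(W,Q \right)} = \frac{\left(Q W + 47 Q\right) + 206}{2} = \frac{\left(47 Q + Q W\right) + 206}{2} = \frac{206 + 47 Q + Q W}{2} = 103 + \frac{47 Q}{2} + \frac{Q W}{2}$)
$x{\left(h,T \right)} = T^{2}$ ($x{\left(h,T \right)} = T^{2} + 0 = T^{2}$)
$o{\left(-209,-111 \right)} + x{\left(50,\frac{1}{-16} \right)} = \left(103 + \frac{47}{2} \left(-111\right) + \frac{1}{2} \left(-111\right) \left(-209\right)\right) + \left(\frac{1}{-16}\right)^{2} = \left(103 - \frac{5217}{2} + \frac{23199}{2}\right) + \left(- \frac{1}{16}\right)^{2} = 9094 + \frac{1}{256} = \frac{2328065}{256}$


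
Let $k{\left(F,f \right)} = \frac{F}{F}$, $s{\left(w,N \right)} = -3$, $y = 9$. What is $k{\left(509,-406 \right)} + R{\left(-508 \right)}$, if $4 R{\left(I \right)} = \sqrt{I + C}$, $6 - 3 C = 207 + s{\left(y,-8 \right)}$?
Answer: $1 + \frac{i \sqrt{574}}{4} \approx 1.0 + 5.9896 i$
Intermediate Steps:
$C = -66$ ($C = 2 - \frac{207 - 3}{3} = 2 - 68 = -66$)
$k{\left(F,f \right)} = 1$
$R{\left(I \right)} = \frac{\sqrt{-66 + I}}{4}$ ($R{\left(I \right)} = \frac{\sqrt{I - 66}}{4} = \frac{\sqrt{-66 + I}}{4}$)
$k{\left(509,-406 \right)} + R{\left(-508 \right)} = 1 + \frac{\sqrt{-66 - 508}}{4} = 1 + \frac{\sqrt{-574}}{4} = 1 + \frac{i \sqrt{574}}{4}$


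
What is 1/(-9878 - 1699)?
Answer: -1/11577 ≈ -8.6378e-5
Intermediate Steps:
1/(-9878 - 1699) = 1/(-11577) = -1/11577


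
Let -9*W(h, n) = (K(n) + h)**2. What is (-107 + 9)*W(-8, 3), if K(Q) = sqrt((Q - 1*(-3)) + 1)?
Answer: 6958/9 - 1568*sqrt(7)/9 ≈ 312.16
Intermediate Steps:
K(Q) = sqrt(4 + Q) (K(Q) = sqrt((Q + 3) + 1) = sqrt((3 + Q) + 1) = sqrt(4 + Q))
W(h, n) = -(h + sqrt(4 + n))**2/9 (W(h, n) = -(sqrt(4 + n) + h)**2/9 = -(h + sqrt(4 + n))**2/9)
(-107 + 9)*W(-8, 3) = (-107 + 9)*(-(-8 + sqrt(4 + 3))**2/9) = -(-98)*(-8 + sqrt(7))**2/9 = 98*(-8 + sqrt(7))**2/9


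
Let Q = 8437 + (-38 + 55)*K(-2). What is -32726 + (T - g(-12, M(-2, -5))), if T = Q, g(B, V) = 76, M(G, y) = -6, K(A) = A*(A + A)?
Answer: -24229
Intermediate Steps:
K(A) = 2*A**2 (K(A) = A*(2*A) = 2*A**2)
Q = 8573 (Q = 8437 + (-38 + 55)*(2*(-2)**2) = 8437 + 17*(2*4) = 8437 + 17*8 = 8437 + 136 = 8573)
T = 8573
-32726 + (T - g(-12, M(-2, -5))) = -32726 + (8573 - 1*76) = -32726 + (8573 - 76) = -32726 + 8497 = -24229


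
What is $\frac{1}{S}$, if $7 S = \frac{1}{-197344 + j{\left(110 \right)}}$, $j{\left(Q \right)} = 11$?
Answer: $-1381331$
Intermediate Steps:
$S = - \frac{1}{1381331}$ ($S = \frac{1}{7 \left(-197344 + 11\right)} = \frac{1}{7 \left(-197333\right)} = \frac{1}{7} \left(- \frac{1}{197333}\right) = - \frac{1}{1381331} \approx -7.2394 \cdot 10^{-7}$)
$\frac{1}{S} = \frac{1}{- \frac{1}{1381331}} = -1381331$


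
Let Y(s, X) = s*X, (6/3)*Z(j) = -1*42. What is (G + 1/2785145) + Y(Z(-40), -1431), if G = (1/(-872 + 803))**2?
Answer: 398478526982501/13260075345 ≈ 30051.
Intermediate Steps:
Z(j) = -21 (Z(j) = (-1*42)/2 = (1/2)*(-42) = -21)
Y(s, X) = X*s
G = 1/4761 (G = (1/(-69))**2 = (-1/69)**2 = 1/4761 ≈ 0.00021004)
(G + 1/2785145) + Y(Z(-40), -1431) = (1/4761 + 1/2785145) - 1431*(-21) = (1/4761 + 1/2785145) + 30051 = 2789906/13260075345 + 30051 = 398478526982501/13260075345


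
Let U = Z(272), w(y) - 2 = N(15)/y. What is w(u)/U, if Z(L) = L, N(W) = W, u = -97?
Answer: 179/26384 ≈ 0.0067844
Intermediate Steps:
w(y) = 2 + 15/y
U = 272
w(u)/U = (2 + 15/(-97))/272 = (2 + 15*(-1/97))*(1/272) = (2 - 15/97)*(1/272) = (179/97)*(1/272) = 179/26384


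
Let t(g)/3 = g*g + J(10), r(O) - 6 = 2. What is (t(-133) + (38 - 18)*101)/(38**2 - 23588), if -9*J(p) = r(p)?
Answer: -165253/66432 ≈ -2.4876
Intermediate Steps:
r(O) = 8 (r(O) = 6 + 2 = 8)
J(p) = -8/9 (J(p) = -1/9*8 = -8/9)
t(g) = -8/3 + 3*g**2 (t(g) = 3*(g*g - 8/9) = 3*(g**2 - 8/9) = 3*(-8/9 + g**2) = -8/3 + 3*g**2)
(t(-133) + (38 - 18)*101)/(38**2 - 23588) = ((-8/3 + 3*(-133)**2) + (38 - 18)*101)/(38**2 - 23588) = ((-8/3 + 3*17689) + 20*101)/(1444 - 23588) = ((-8/3 + 53067) + 2020)/(-22144) = (159193/3 + 2020)*(-1/22144) = (165253/3)*(-1/22144) = -165253/66432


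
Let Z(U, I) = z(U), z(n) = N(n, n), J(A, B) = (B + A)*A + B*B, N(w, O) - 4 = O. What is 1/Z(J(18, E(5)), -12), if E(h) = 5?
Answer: 1/443 ≈ 0.0022573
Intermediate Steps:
N(w, O) = 4 + O
J(A, B) = B**2 + A*(A + B) (J(A, B) = (A + B)*A + B**2 = A*(A + B) + B**2 = B**2 + A*(A + B))
z(n) = 4 + n
Z(U, I) = 4 + U
1/Z(J(18, E(5)), -12) = 1/(4 + (18**2 + 5**2 + 18*5)) = 1/(4 + (324 + 25 + 90)) = 1/(4 + 439) = 1/443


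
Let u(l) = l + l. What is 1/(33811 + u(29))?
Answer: 1/33869 ≈ 2.9526e-5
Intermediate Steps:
u(l) = 2*l
1/(33811 + u(29)) = 1/(33811 + 2*29) = 1/(33811 + 58) = 1/33869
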